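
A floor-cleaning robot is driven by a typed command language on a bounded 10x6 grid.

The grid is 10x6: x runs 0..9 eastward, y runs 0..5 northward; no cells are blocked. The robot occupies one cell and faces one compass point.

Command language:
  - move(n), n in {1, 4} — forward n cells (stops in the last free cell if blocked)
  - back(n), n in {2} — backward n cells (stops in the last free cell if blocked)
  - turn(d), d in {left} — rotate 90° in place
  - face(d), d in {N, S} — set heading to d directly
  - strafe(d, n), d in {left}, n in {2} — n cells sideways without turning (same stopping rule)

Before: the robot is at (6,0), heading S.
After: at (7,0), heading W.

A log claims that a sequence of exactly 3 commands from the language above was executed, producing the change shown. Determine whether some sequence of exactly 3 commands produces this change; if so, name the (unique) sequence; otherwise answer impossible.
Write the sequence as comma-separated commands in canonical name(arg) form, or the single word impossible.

checked all 3-command options: none fits.

impossible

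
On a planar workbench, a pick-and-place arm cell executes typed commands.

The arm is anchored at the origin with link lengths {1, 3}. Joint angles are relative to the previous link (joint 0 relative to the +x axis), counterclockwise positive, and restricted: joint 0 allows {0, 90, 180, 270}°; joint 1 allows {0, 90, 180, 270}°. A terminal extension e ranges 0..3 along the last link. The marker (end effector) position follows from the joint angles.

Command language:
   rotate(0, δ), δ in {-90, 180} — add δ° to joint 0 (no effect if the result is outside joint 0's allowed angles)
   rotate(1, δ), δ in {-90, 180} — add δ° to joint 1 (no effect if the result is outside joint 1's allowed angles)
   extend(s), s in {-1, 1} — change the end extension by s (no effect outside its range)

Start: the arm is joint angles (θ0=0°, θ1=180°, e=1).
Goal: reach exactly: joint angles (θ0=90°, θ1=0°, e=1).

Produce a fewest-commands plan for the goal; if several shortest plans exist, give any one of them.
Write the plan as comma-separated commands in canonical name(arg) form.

rotate(0, -90), rotate(1, 180), rotate(0, 180)

t0: joint angles (θ0=0°, θ1=180°, e=1)
1. rotate(0, -90) → joint angles (θ0=270°, θ1=180°, e=1)
2. rotate(1, 180) → joint angles (θ0=270°, θ1=0°, e=1)
3. rotate(0, 180) → joint angles (θ0=90°, θ1=0°, e=1)
no 2-step plan works, so 3 is optimal.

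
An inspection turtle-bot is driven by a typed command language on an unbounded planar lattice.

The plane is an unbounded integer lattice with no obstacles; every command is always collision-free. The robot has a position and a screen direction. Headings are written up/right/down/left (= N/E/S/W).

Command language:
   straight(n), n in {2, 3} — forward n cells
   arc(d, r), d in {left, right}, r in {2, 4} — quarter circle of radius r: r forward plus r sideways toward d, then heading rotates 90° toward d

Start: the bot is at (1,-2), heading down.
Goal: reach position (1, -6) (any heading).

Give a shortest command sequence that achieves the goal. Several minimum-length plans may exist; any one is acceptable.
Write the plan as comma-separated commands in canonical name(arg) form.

straight(2), straight(2)

t0: at (1,-2), heading down
step 1 (straight(2)): at (1,-4), heading down
step 2 (straight(2)): at (1,-6), heading down
no 1-step plan works, so 2 is optimal.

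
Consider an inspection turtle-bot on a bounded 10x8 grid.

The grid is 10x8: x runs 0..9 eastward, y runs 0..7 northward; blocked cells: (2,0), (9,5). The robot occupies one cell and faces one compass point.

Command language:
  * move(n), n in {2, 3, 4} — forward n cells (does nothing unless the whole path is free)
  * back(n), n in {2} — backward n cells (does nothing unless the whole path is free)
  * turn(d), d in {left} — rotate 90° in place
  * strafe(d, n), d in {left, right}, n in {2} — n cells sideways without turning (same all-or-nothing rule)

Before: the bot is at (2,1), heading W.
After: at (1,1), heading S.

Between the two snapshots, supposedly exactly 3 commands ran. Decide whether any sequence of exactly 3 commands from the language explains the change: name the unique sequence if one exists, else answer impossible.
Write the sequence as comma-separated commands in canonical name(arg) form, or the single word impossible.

back(2), move(3), turn(left)

key: cell and facing (now S) both changed — the 3 commands mix motion and turning
initial: at (2,1), heading W
step 1 (back(2)): at (4,1), heading W
step 2 (move(3)): at (1,1), heading W
step 3 (turn(left)): at (1,1), heading S
all 343 alternatives checked — unique.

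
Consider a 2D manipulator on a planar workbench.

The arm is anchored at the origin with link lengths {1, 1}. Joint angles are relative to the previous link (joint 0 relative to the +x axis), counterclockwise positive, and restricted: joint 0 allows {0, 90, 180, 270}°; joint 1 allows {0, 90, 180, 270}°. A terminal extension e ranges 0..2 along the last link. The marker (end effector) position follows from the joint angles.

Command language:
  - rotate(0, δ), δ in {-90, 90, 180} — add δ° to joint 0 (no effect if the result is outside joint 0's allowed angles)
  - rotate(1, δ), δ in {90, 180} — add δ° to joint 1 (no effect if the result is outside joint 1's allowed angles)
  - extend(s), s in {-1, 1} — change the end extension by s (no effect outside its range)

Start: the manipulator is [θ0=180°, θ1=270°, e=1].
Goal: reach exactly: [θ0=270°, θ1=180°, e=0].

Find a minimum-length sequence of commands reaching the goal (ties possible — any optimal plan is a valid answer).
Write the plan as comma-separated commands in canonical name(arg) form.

start: [θ0=180°, θ1=270°, e=1]
t=1 rotate(1, 180) ⇒ [θ0=180°, θ1=90°, e=1]
t=2 rotate(1, 90) ⇒ [θ0=180°, θ1=180°, e=1]
t=3 rotate(0, 90) ⇒ [θ0=270°, θ1=180°, e=1]
t=4 extend(-1) ⇒ [θ0=270°, θ1=180°, e=0]
nothing shorter than 4 reaches the goal.

rotate(1, 180), rotate(1, 90), rotate(0, 90), extend(-1)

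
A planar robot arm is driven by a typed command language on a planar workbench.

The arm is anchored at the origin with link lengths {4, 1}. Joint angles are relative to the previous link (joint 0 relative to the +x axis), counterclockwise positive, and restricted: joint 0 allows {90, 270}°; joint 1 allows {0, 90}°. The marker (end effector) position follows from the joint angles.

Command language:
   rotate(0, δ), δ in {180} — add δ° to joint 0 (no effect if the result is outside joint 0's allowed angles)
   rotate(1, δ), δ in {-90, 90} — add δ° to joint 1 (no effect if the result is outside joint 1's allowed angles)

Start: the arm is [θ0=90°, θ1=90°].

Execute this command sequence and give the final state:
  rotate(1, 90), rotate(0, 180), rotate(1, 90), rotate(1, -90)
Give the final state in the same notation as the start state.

start: [θ0=90°, θ1=90°]
t=1 rotate(1, 90) ⇒ [θ0=90°, θ1=90°]
t=2 rotate(0, 180) ⇒ [θ0=270°, θ1=90°]
t=3 rotate(1, 90) ⇒ [θ0=270°, θ1=90°]
t=4 rotate(1, -90) ⇒ [θ0=270°, θ1=0°]

[θ0=270°, θ1=0°]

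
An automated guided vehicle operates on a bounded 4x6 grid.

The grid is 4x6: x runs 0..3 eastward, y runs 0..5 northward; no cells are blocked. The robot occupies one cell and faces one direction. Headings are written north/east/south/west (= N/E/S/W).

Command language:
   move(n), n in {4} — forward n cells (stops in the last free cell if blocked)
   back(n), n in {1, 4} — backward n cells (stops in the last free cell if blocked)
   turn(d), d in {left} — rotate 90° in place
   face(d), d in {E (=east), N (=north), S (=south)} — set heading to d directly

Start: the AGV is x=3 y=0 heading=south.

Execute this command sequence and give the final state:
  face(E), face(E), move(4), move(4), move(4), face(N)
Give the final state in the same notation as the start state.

x=3 y=0 heading=north

begin: x=3 y=0 heading=south
step 1 (face(E)): x=3 y=0 heading=east
step 2 (face(E)): x=3 y=0 heading=east
step 3 (move(4)): x=3 y=0 heading=east
step 4 (move(4)): x=3 y=0 heading=east
step 5 (move(4)): x=3 y=0 heading=east
step 6 (face(N)): x=3 y=0 heading=north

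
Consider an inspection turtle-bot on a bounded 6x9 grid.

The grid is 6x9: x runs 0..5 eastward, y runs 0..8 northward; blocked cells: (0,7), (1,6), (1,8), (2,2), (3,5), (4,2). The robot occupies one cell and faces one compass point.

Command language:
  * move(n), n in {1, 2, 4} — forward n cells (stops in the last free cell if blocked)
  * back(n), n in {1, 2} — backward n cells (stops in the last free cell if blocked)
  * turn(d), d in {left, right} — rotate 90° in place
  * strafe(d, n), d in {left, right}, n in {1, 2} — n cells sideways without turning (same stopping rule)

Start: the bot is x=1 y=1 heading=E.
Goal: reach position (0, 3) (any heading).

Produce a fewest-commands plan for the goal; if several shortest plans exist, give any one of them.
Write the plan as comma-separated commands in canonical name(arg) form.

back(1), strafe(left, 2)

begin: x=1 y=1 heading=E
t=1 back(1) ⇒ x=0 y=1 heading=E
t=2 strafe(left, 2) ⇒ x=0 y=3 heading=E
minimal: 2 command(s), checked below 2.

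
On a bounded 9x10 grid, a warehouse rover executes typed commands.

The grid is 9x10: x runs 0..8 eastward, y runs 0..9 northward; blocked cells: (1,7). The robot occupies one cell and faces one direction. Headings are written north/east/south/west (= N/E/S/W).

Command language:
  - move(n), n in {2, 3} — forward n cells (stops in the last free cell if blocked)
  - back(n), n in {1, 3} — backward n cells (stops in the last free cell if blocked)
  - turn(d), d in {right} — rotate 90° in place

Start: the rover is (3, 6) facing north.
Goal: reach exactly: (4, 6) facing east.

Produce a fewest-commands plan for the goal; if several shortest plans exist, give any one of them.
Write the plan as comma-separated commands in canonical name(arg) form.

from: (3, 6) facing north
1. turn(right) → (3, 6) facing east
2. move(2) → (5, 6) facing east
3. back(1) → (4, 6) facing east
shorter routes all fall short; 3 is best.

turn(right), move(2), back(1)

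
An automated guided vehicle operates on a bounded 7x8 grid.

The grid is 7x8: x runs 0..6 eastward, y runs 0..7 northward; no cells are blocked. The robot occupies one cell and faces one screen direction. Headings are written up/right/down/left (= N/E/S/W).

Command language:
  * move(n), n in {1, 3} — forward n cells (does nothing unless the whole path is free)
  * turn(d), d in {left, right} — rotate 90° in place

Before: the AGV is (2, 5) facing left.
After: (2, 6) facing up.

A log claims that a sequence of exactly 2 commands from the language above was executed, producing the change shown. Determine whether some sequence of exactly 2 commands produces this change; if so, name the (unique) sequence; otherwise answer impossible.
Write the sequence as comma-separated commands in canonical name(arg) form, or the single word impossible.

key: cell and facing (now N) both changed — the 2 commands mix motion and turning
from: (2, 5) facing left
[1] after turn(right): (2, 5) facing up
[2] after move(1): (2, 6) facing up
all 16 alternatives checked — unique.

turn(right), move(1)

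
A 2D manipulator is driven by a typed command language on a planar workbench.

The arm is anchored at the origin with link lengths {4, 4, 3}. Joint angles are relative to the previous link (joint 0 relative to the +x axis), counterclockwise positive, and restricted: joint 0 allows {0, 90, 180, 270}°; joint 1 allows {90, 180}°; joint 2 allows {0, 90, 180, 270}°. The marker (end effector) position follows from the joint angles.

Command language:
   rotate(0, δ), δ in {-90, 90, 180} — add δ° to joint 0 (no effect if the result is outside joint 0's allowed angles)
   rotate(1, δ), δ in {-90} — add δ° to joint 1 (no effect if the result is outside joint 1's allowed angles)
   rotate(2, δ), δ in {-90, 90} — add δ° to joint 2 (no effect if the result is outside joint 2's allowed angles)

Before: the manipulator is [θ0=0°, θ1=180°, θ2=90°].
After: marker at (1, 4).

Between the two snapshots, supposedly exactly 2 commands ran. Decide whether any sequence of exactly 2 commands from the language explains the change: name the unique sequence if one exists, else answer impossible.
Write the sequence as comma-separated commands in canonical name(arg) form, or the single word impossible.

initial: [θ0=0°, θ1=180°, θ2=90°]
[1] after rotate(1, -90): [θ0=0°, θ1=90°, θ2=90°]
[2] after rotate(1, -90): [θ0=0°, θ1=90°, θ2=90°]
no rival 2-sequence matches.

rotate(1, -90), rotate(1, -90)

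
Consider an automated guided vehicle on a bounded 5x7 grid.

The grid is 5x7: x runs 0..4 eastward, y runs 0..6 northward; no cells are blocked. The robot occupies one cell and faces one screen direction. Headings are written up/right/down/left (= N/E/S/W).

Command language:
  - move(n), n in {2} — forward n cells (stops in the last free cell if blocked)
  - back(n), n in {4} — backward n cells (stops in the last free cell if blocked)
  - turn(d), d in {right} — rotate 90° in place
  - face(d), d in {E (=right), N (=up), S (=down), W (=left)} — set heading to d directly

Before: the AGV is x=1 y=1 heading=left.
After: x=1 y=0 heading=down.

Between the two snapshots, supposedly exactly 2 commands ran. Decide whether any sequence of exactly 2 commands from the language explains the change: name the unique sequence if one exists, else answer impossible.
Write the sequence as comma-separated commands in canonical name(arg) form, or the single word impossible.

face(S), move(2)

key: running move(2) before face(S) would end elsewhere — order is forced
t0: x=1 y=1 heading=left
[1] after face(S): x=1 y=1 heading=down
[2] after move(2): x=1 y=0 heading=down
all 49 alternatives checked — unique.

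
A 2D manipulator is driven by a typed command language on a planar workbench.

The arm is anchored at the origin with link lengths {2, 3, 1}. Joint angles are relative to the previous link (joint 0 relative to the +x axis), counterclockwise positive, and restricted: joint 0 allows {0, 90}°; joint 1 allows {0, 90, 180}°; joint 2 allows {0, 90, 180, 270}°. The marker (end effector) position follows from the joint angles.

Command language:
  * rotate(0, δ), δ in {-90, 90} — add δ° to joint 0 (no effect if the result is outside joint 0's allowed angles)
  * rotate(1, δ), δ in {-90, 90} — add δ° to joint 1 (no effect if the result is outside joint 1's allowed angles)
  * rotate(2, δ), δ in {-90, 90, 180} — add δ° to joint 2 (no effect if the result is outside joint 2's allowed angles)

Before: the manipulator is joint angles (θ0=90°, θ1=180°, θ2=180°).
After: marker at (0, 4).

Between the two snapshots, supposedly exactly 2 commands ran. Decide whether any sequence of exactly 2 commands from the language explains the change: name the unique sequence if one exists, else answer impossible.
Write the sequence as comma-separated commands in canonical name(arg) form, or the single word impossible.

initial: joint angles (θ0=90°, θ1=180°, θ2=180°)
1. rotate(1, -90) → joint angles (θ0=90°, θ1=90°, θ2=180°)
2. rotate(1, -90) → joint angles (θ0=90°, θ1=0°, θ2=180°)
no other 2-command option fits: unique.

rotate(1, -90), rotate(1, -90)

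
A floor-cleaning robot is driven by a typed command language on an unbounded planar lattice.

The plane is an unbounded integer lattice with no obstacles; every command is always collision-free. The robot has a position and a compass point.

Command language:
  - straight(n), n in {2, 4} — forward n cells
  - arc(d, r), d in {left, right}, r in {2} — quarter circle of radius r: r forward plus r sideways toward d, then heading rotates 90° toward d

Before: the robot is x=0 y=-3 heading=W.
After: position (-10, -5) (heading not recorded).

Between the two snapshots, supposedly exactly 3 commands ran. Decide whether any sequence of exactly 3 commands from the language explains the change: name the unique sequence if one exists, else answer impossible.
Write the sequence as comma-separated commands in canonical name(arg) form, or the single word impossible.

straight(4), straight(4), arc(left, 2)

key: running arc(left, 2) before straight(4) would end elsewhere — order is forced
from: x=0 y=-3 heading=W
t=1 straight(4) ⇒ x=-4 y=-3 heading=W
t=2 straight(4) ⇒ x=-8 y=-3 heading=W
t=3 arc(left, 2) ⇒ x=-10 y=-5 heading=S
uniquely the one of 64 3-step routes that fits.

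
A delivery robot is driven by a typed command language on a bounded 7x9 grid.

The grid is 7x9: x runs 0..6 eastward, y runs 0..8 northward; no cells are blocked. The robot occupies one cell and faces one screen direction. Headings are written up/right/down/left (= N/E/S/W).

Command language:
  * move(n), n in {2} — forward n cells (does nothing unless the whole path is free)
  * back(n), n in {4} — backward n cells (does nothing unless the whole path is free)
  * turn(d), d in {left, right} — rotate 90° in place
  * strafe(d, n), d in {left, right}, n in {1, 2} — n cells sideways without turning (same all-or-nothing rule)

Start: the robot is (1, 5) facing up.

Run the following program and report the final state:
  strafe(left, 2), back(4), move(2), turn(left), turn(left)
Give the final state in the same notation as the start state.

(1, 3) facing down

t0: (1, 5) facing up
1. strafe(left, 2) → (1, 5) facing up
2. back(4) → (1, 1) facing up
3. move(2) → (1, 3) facing up
4. turn(left) → (1, 3) facing left
5. turn(left) → (1, 3) facing down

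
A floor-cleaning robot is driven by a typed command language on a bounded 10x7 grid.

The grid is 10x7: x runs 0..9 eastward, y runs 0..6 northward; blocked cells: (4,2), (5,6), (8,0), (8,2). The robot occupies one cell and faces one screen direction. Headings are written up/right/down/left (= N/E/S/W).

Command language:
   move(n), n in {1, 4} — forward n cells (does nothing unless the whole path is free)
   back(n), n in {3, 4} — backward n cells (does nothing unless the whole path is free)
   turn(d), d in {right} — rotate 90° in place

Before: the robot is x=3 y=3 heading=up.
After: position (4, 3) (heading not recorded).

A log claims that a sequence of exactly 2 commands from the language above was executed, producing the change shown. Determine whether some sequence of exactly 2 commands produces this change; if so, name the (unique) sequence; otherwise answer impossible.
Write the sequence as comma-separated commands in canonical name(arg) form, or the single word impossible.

key: order matters: swapping turn(right) and move(1) lands elsewhere
begin: x=3 y=3 heading=up
1. turn(right) → x=3 y=3 heading=right
2. move(1) → x=4 y=3 heading=right
uniquely the one of 25 2-step routes that fits.

turn(right), move(1)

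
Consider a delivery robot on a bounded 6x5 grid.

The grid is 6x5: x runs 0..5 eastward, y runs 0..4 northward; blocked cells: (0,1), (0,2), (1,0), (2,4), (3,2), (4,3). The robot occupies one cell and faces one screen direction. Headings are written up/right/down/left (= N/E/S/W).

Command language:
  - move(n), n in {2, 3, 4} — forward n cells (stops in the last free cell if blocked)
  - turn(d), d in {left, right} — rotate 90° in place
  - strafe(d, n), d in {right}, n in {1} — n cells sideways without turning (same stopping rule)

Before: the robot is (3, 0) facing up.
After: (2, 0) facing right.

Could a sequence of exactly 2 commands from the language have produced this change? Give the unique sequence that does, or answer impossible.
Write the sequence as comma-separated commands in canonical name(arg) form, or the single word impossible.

every 2-command combo misses the target.

impossible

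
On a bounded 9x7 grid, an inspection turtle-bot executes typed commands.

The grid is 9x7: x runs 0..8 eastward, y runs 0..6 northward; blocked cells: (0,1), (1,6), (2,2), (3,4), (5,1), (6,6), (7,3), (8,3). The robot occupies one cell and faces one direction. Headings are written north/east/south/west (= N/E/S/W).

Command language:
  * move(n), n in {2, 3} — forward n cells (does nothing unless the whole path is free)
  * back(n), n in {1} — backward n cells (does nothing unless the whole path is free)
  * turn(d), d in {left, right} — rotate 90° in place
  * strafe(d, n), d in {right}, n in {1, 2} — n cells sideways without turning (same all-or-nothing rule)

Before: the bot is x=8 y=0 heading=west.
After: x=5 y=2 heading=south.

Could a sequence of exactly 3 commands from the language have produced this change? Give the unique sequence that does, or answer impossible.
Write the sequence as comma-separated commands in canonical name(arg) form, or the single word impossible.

key: order matters: swapping strafe(right, 2) and turn(left) lands elsewhere
start: x=8 y=0 heading=west
step 1 (strafe(right, 2)): x=8 y=2 heading=west
step 2 (move(3)): x=5 y=2 heading=west
step 3 (turn(left)): x=5 y=2 heading=south
all 343 alternatives checked — unique.

strafe(right, 2), move(3), turn(left)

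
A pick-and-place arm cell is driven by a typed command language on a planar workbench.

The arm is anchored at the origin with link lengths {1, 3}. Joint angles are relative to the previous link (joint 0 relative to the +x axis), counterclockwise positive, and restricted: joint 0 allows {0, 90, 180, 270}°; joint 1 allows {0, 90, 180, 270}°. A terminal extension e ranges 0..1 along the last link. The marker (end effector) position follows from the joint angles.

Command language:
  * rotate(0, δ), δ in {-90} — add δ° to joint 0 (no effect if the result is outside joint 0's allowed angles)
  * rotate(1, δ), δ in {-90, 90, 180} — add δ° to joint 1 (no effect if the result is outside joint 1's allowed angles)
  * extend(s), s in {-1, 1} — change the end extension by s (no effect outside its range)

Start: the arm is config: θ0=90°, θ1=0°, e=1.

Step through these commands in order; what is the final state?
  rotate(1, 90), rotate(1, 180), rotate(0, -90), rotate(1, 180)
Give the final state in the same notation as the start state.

begin: config: θ0=90°, θ1=0°, e=1
1. rotate(1, 90) → config: θ0=90°, θ1=90°, e=1
2. rotate(1, 180) → config: θ0=90°, θ1=270°, e=1
3. rotate(0, -90) → config: θ0=0°, θ1=270°, e=1
4. rotate(1, 180) → config: θ0=0°, θ1=90°, e=1

config: θ0=0°, θ1=90°, e=1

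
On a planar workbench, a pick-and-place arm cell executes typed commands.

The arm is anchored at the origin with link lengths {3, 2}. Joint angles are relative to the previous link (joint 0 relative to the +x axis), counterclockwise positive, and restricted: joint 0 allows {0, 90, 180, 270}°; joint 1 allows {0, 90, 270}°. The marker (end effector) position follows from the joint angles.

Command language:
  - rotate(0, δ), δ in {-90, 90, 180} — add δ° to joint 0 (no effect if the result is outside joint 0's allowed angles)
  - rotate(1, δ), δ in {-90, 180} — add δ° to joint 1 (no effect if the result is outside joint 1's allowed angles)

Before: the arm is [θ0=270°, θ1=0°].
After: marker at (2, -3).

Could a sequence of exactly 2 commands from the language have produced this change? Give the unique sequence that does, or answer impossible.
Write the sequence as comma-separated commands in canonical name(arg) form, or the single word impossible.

key: order matters: swapping rotate(1, -90) and rotate(1, 180) lands elsewhere
initial: [θ0=270°, θ1=0°]
[1] after rotate(1, -90): [θ0=270°, θ1=270°]
[2] after rotate(1, 180): [θ0=270°, θ1=90°]
all 25 alternatives checked — unique.

rotate(1, -90), rotate(1, 180)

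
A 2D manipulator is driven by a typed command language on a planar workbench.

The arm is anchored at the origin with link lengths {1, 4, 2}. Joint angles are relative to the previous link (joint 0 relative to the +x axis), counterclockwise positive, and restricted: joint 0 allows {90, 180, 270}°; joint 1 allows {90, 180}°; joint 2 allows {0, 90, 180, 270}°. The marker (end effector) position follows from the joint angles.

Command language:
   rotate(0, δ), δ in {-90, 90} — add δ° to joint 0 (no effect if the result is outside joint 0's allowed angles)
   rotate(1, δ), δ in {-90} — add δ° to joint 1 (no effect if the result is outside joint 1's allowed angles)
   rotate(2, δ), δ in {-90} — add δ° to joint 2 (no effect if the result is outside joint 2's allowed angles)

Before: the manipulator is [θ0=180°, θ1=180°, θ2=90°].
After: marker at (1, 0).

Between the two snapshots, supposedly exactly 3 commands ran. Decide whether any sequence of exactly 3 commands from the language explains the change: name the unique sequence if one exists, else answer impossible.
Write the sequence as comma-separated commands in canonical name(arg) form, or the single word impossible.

from: [θ0=180°, θ1=180°, θ2=90°]
t=1 rotate(2, -90) ⇒ [θ0=180°, θ1=180°, θ2=0°]
t=2 rotate(2, -90) ⇒ [θ0=180°, θ1=180°, θ2=270°]
t=3 rotate(2, -90) ⇒ [θ0=180°, θ1=180°, θ2=180°]
no rival 3-sequence matches.

rotate(2, -90), rotate(2, -90), rotate(2, -90)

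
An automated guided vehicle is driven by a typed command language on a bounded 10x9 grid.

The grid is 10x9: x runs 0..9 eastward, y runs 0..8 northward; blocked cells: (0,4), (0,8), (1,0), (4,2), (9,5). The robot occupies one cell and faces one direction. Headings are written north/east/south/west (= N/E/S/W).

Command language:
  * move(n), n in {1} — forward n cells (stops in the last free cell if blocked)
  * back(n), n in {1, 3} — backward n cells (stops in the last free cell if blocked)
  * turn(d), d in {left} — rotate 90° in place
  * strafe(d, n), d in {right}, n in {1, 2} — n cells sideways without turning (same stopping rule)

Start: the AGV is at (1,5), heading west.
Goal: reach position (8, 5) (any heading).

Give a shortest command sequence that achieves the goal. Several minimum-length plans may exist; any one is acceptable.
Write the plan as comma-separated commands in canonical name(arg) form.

from: at (1,5), heading west
[1] after back(1): at (2,5), heading west
[2] after back(3): at (5,5), heading west
[3] after back(3): at (8,5), heading west
no 2-step plan works, so 3 is optimal.

back(1), back(3), back(3)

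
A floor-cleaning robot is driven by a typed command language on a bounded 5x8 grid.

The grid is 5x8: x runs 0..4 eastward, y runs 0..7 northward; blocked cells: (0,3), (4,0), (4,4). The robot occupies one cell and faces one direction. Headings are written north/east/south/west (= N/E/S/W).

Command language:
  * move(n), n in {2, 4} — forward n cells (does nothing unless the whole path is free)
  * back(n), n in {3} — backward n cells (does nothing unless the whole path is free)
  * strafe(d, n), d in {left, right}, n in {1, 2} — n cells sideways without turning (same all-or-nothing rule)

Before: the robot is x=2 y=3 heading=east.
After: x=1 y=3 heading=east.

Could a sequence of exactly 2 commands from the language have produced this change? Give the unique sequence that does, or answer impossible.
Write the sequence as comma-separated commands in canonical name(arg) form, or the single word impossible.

move(2), back(3)

key: running back(3) before move(2) would end elsewhere — order is forced
begin: x=2 y=3 heading=east
t=1 move(2) ⇒ x=4 y=3 heading=east
t=2 back(3) ⇒ x=1 y=3 heading=east
no other 2-command option fits: unique.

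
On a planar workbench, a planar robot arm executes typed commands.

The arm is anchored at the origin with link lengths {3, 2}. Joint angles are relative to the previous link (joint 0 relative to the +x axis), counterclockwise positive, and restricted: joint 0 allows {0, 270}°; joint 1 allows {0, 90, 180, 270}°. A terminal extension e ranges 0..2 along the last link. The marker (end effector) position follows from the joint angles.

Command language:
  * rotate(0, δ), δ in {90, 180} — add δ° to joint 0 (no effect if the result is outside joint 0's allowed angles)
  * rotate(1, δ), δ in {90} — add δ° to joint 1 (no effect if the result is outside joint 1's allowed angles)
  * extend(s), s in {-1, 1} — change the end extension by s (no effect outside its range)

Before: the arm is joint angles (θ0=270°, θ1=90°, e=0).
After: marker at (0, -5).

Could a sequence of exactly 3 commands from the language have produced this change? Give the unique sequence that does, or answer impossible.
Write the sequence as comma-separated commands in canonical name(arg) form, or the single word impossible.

rotate(1, 90), rotate(1, 90), rotate(1, 90)

initial: joint angles (θ0=270°, θ1=90°, e=0)
[1] after rotate(1, 90): joint angles (θ0=270°, θ1=180°, e=0)
[2] after rotate(1, 90): joint angles (θ0=270°, θ1=270°, e=0)
[3] after rotate(1, 90): joint angles (θ0=270°, θ1=0°, e=0)
no rival 3-sequence matches.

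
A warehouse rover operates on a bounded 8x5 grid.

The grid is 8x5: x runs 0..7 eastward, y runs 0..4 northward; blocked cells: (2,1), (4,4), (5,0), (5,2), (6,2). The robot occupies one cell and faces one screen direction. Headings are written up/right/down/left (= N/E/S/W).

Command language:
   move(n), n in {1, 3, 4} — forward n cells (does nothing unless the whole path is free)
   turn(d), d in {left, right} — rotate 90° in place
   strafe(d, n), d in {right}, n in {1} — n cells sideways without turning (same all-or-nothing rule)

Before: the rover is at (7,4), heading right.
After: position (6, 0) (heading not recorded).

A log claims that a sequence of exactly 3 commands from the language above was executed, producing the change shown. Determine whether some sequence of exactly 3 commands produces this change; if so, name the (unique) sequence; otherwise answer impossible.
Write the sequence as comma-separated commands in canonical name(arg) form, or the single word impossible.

turn(right), move(4), strafe(right, 1)

key: running strafe(right, 1) before turn(right) would end elsewhere — order is forced
begin: at (7,4), heading right
step 1 (turn(right)): at (7,4), heading down
step 2 (move(4)): at (7,0), heading down
step 3 (strafe(right, 1)): at (6,0), heading down
no rival 3-sequence matches.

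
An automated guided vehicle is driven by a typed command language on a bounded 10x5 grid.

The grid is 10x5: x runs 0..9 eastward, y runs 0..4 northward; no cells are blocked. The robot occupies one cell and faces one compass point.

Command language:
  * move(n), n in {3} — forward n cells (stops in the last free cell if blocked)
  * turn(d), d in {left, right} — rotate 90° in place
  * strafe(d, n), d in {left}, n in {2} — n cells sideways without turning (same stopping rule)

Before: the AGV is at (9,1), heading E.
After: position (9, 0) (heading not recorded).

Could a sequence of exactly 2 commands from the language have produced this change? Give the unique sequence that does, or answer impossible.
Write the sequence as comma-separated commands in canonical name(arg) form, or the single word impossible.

key: order matters: swapping turn(right) and move(3) lands elsewhere
from: at (9,1), heading E
t=1 turn(right) ⇒ at (9,1), heading S
t=2 move(3) ⇒ at (9,0), heading S
all 16 alternatives checked — unique.

turn(right), move(3)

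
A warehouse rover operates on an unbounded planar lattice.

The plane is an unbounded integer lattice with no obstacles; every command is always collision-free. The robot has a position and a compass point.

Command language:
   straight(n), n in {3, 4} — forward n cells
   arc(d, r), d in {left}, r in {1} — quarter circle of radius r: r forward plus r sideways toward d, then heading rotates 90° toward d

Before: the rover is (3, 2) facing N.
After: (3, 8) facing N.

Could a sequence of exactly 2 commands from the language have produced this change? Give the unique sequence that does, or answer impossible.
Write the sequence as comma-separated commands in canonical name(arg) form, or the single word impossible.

key: heading stays N — no command in the sequence turns
from: (3, 2) facing N
1. straight(3) → (3, 5) facing N
2. straight(3) → (3, 8) facing N
no rival 2-sequence matches.

straight(3), straight(3)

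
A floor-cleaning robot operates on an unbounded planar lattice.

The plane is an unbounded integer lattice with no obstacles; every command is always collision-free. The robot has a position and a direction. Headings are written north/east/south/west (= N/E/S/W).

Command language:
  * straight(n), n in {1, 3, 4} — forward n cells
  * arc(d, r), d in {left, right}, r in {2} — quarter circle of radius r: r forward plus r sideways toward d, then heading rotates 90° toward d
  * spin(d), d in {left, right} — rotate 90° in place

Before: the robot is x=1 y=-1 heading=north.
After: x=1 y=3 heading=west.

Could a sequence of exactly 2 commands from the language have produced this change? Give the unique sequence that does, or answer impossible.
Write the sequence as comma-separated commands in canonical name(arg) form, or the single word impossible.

key: order matters: swapping straight(4) and spin(left) lands elsewhere
start: x=1 y=-1 heading=north
t=1 straight(4) ⇒ x=1 y=3 heading=north
t=2 spin(left) ⇒ x=1 y=3 heading=west
uniquely the one of 49 2-step routes that fits.

straight(4), spin(left)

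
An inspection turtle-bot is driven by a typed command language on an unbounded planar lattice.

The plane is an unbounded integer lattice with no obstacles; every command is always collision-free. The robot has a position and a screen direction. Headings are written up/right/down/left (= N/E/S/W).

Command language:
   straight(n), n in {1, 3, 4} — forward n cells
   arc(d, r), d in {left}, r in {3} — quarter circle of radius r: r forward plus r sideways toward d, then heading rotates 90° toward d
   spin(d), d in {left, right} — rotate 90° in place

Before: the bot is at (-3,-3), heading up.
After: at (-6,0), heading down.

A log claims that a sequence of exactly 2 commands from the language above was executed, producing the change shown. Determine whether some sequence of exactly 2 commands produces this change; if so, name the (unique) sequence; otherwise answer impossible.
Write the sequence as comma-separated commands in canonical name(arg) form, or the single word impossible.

arc(left, 3), spin(left)

key: position moved to (-6,0) AND the heading swung to S — translation plus rotation needed
from: at (-3,-3), heading up
1. arc(left, 3) → at (-6,0), heading left
2. spin(left) → at (-6,0), heading down
all 36 alternatives checked — unique.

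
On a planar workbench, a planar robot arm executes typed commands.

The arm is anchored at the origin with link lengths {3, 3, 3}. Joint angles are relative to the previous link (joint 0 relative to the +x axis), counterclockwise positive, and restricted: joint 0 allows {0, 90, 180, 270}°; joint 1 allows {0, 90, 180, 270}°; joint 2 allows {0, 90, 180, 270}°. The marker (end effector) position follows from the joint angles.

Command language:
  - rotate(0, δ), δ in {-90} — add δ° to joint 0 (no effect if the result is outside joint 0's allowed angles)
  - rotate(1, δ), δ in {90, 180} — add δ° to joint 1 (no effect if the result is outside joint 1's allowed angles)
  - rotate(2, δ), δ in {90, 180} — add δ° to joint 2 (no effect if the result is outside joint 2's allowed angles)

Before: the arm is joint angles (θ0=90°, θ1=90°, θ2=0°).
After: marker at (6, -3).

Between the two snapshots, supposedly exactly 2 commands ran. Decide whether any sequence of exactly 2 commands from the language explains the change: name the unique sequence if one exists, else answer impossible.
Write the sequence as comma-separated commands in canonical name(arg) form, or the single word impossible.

rotate(0, -90), rotate(0, -90)

begin: joint angles (θ0=90°, θ1=90°, θ2=0°)
step 1 (rotate(0, -90)): joint angles (θ0=0°, θ1=90°, θ2=0°)
step 2 (rotate(0, -90)): joint angles (θ0=270°, θ1=90°, θ2=0°)
all 25 alternatives checked — unique.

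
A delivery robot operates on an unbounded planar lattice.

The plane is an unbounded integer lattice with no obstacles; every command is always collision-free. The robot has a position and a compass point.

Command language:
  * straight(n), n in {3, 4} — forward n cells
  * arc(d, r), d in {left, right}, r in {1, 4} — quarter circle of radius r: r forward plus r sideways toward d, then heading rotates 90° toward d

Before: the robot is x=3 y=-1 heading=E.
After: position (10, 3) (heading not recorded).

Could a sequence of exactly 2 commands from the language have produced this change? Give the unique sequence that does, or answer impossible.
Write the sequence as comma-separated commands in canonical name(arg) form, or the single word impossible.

straight(3), arc(left, 4)

key: running arc(left, 4) before straight(3) would end elsewhere — order is forced
initial: x=3 y=-1 heading=E
1. straight(3) → x=6 y=-1 heading=E
2. arc(left, 4) → x=10 y=3 heading=N
no other 2-command option fits: unique.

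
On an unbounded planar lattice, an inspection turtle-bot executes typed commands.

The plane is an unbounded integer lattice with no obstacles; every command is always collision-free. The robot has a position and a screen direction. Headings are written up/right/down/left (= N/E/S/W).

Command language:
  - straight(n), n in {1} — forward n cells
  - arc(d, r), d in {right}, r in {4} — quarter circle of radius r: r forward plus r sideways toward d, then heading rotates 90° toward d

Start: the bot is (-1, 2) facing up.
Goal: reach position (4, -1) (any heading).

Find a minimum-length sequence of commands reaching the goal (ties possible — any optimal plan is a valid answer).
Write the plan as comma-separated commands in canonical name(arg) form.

straight(1), arc(right, 4), straight(1), arc(right, 4), arc(right, 4)

t0: (-1, 2) facing up
t=1 straight(1) ⇒ (-1, 3) facing up
t=2 arc(right, 4) ⇒ (3, 7) facing right
t=3 straight(1) ⇒ (4, 7) facing right
t=4 arc(right, 4) ⇒ (8, 3) facing down
t=5 arc(right, 4) ⇒ (4, -1) facing left
shorter routes all fall short; 5 is best.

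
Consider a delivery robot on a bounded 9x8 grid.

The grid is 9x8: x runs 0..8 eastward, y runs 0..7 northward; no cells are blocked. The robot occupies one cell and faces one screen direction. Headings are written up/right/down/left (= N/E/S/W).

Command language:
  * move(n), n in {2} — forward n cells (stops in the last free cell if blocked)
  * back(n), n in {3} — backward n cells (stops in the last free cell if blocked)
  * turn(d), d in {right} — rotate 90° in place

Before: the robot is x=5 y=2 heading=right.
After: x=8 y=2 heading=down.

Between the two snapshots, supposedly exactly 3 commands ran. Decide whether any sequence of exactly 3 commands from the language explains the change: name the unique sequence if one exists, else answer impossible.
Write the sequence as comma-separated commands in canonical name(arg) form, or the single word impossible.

key: the second move(2) runs into the grid edge before its full distance
from: x=5 y=2 heading=right
[1] after move(2): x=7 y=2 heading=right
[2] after move(2): x=8 y=2 heading=right
[3] after turn(right): x=8 y=2 heading=down
all 27 alternatives checked — unique.

move(2), move(2), turn(right)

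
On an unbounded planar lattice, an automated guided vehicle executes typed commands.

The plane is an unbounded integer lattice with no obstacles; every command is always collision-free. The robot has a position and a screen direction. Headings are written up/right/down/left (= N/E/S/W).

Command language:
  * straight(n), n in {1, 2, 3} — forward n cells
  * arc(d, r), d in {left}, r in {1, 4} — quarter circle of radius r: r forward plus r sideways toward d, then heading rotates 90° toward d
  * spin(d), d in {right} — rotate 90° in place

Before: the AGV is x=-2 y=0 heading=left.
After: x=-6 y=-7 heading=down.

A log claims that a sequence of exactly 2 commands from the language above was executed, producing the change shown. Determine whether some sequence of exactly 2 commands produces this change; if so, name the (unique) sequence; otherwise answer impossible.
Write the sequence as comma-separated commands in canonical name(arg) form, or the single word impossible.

key: order matters: swapping arc(left, 4) and straight(3) lands elsewhere
start: x=-2 y=0 heading=left
[1] after arc(left, 4): x=-6 y=-4 heading=down
[2] after straight(3): x=-6 y=-7 heading=down
all 36 alternatives checked — unique.

arc(left, 4), straight(3)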